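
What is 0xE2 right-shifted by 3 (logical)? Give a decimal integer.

28

0xE2 = 11100010
shift right by 3 → 00011100 = 28
(equivalently, floor(226 / 8))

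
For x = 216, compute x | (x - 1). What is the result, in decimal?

x = 11011000 = 216
x - 1 = 11010111
OR    = 11011111 = 223
(x | (x - 1) sets all bits below the lowest set bit.)

223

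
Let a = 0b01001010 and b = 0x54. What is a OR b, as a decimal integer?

a = 1001010
0x54 = 1010100
 OR → 1011110 = 94

94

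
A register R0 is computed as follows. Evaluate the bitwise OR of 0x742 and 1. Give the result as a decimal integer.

1859

0x742 = 11101000010
1 = 00000000001
 OR → 11101000011 = 1859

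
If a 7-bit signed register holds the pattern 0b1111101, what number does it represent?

-3

pattern = 1111101 (MSB is 1 ⇒ negative)
Invert: 0000010, add 1 → 0000011 = 3, so the value is -3.
(Equivalently: 125 - 2^7 = 125 - 128 = -3.)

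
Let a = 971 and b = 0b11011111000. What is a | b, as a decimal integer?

971 = 01111001011
b = 11011111000
 OR → 11111111011 = 2043

2043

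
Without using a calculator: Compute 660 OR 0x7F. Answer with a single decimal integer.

660 = 1010010100
0x7F = 0001111111
 OR → 1011111111 = 767

767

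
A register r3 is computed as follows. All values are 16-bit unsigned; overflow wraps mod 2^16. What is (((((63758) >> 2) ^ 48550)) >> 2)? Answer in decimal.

8441

63758 = 1111100100001110
→ >> 2 → 0011111001000011 = 15939
48550 = 1011110110100110
→ ^ → 1000001111100101 = 33765
→ >> 2 → 0010000011111001 = 8441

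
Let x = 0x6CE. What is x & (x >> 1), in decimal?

x = 11011001110 = 1742
x>>1 = 01101100111
AND  = 01001000110 = 582
(x & (x >> 1) has a 1 wherever x has two consecutive 1 bits.)

582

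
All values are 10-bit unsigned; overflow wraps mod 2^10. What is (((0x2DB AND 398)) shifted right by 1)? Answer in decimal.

0x2DB = 1011011011
398 = 0110001110
→ AND → 0010001010 = 138
→ shifted right by 1 → 0001000101 = 69

69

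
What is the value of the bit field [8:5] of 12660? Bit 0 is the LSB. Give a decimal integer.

11

v = 011000101110100
Shift right by 5: 0110001011
Mask low 4 bits: 1011 = 11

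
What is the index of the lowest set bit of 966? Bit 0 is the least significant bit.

1

966 = 1111000110
Trailing zeros: 1, so the lowest set bit is bit 1 (value 2).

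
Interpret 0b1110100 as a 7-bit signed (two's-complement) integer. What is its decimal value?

pattern = 1110100 (MSB is 1 ⇒ negative)
Invert: 0001011, add 1 → 0001100 = 12, so the value is -12.
(Equivalently: 116 - 2^7 = 116 - 128 = -12.)

-12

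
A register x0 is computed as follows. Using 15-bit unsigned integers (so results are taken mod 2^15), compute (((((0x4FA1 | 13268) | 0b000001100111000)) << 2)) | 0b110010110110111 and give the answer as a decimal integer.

0x4FA1 = 100111110100001
13268 = 011001111010100
→ | → 111111111110101 = 32757
0b000001100111000 = 000001100111000
→ | → 111111111111101 = 32765
→ << 2 (mod 2^15) → 111111111110100 = 32756
0b110010110110111 = 110010110110111
→ | → 111111111110111 = 32759

32759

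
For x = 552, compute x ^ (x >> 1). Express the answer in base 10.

x = 1000101000 = 552
x>>1 = 0100010100
XOR  = 1100111100 = 828
(x ^ (x >> 1) gives the standard binary-reflected Gray code of x.)

828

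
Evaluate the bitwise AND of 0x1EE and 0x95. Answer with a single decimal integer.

132

0x1EE = 111101110
0x95 = 010010101
AND → 010000100 = 132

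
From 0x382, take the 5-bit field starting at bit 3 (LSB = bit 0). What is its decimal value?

v = 1110000010
Shift right by 3: 1110000
Mask low 5 bits: 10000 = 16

16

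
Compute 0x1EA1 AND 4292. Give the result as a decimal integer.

0x1EA1 = 1111010100001
4292 = 1000011000100
AND → 1000010000000 = 4224

4224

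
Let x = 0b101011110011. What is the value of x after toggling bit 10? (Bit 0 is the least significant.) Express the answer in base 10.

3827

x = 101011110011
bit 10 is currently 0; toggle it via x ^ (1 << 10) = x ^ 1024
→ 111011110011 = 3827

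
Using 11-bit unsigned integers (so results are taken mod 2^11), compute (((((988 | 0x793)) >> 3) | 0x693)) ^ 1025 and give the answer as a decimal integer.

762

988 = 01111011100
0x793 = 11110010011
→ | → 11111011111 = 2015
→ >> 3 → 00011111011 = 251
0x693 = 11010010011
→ | → 11011111011 = 1787
1025 = 10000000001
→ ^ → 01011111010 = 762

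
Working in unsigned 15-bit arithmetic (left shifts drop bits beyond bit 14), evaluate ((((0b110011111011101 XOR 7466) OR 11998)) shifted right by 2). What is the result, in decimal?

8127

0b110011111011101 = 110011111011101
7466 = 001110100101010
→ XOR → 111101011110111 = 31479
11998 = 010111011011110
→ OR → 111111011111111 = 32511
→ shifted right by 2 → 001111110111111 = 8127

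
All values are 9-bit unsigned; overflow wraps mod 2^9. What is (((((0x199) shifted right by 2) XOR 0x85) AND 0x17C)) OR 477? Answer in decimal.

509

0x199 = 110011001
→ shifted right by 2 → 001100110 = 102
0x85 = 010000101
→ XOR → 011100011 = 227
0x17C = 101111100
→ AND → 001100000 = 96
477 = 111011101
→ OR → 111111101 = 509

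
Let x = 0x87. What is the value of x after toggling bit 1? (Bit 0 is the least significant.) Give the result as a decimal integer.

133

x = 00010000111
bit 1 is currently 1; toggle it via x ^ (1 << 1) = x ^ 2
→ 00010000101 = 133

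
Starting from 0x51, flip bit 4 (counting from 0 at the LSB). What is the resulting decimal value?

65

x = 0001010001
bit 4 is currently 1; toggle it via x ^ (1 << 4) = x ^ 16
→ 0001000001 = 65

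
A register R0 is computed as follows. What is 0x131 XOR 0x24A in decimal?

891

0x131 = 0100110001
0x24A = 1001001010
XOR → 1101111011 = 891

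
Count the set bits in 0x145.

0x145 = 101000101
Count the 1s: 1 + 1 + 1 + 1 = 4

4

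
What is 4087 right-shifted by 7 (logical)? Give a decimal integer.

31

4087 = 111111110111
shift right by 7 → 000000011111 = 31
(equivalently, floor(4087 / 128))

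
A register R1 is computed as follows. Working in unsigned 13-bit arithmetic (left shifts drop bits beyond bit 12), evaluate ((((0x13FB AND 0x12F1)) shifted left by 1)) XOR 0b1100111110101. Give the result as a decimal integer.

7191

0x13FB = 1001111111011
0x12F1 = 1001011110001
→ AND → 1001011110001 = 4849
→ shifted left by 1 (mod 2^13) → 0010111100010 = 1506
0b1100111110101 = 1100111110101
→ XOR → 1110000010111 = 7191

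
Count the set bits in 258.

258 = 100000010
Count the 1s: 1 + 1 = 2

2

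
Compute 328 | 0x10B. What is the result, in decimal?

331

328 = 101001000
0x10B = 100001011
 OR → 101001011 = 331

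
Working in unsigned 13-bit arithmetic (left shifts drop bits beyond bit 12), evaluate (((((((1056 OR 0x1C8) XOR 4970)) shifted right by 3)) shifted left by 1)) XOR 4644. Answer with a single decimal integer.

1056 = 0010000100000
0x1C8 = 0000111001000
→ OR → 0010111101000 = 1512
4970 = 1001101101010
→ XOR → 1011010000010 = 5762
→ shifted right by 3 → 0001011010000 = 720
→ shifted left by 1 (mod 2^13) → 0010110100000 = 1440
4644 = 1001000100100
→ XOR → 1011110000100 = 6020

6020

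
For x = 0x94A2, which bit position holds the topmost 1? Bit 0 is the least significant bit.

0x94A2 = 1001010010100010
The topmost 1 is at position 15 (since 2^15 = 32768 ≤ 38050 < 65536).

15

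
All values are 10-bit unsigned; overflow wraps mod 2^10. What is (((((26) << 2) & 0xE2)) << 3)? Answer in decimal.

26 = 0000011010
→ << 2 (mod 2^10) → 0001101000 = 104
0xE2 = 0011100010
→ & → 0001100000 = 96
→ << 3 (mod 2^10) → 1100000000 = 768

768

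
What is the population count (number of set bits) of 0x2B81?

0x2B81 = 10101110000001
Count the 1s: 1 + 1 + 1 + 1 + 1 + 1 = 6

6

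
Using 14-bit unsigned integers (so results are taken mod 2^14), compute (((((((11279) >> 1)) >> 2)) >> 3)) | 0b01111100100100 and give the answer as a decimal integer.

8116

11279 = 10110000001111
→ >> 1 → 01011000000111 = 5639
→ >> 2 → 00010110000001 = 1409
→ >> 3 → 00000010110000 = 176
0b01111100100100 = 01111100100100
→ | → 01111110110100 = 8116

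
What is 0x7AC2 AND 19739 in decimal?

18434

0x7AC2 = 111101011000010
19739 = 100110100011011
AND → 100100000000010 = 18434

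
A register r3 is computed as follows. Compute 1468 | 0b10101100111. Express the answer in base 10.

1535

1468 = 10110111100
b = 10101100111
 OR → 10111111111 = 1535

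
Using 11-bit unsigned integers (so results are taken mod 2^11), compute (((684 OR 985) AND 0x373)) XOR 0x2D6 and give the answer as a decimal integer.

423

684 = 01010101100
985 = 01111011001
→ OR → 01111111101 = 1021
0x373 = 01101110011
→ AND → 01101110001 = 881
0x2D6 = 01011010110
→ XOR → 00110100111 = 423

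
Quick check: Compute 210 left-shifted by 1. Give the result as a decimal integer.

420

210 = 011010010
shift left by 1 → 110100100 = 420
(equivalently, 210 × 2^1 = 210 × 2)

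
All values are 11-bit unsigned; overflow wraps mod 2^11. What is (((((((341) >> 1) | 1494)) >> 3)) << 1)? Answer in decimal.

382

341 = 00101010101
→ >> 1 → 00010101010 = 170
1494 = 10111010110
→ | → 10111111110 = 1534
→ >> 3 → 00010111111 = 191
→ << 1 (mod 2^11) → 00101111110 = 382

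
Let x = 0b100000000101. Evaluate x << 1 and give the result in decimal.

4106

x = 0100000000101
shift left by 1 → 1000000001010 = 4106
(equivalently, 2053 × 2^1 = 2053 × 2)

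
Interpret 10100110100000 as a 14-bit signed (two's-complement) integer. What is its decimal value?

-5728

pattern = 10100110100000 (MSB is 1 ⇒ negative)
Invert: 01011001011111, add 1 → 01011001100000 = 5728, so the value is -5728.
(Equivalently: 10656 - 2^14 = 10656 - 16384 = -5728.)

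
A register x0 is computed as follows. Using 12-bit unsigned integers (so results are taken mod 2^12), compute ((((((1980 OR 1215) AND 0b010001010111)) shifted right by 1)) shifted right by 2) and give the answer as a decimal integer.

1980 = 011110111100
1215 = 010010111111
→ OR → 011110111111 = 1983
0b010001010111 = 010001010111
→ AND → 010000010111 = 1047
→ shifted right by 1 → 001000001011 = 523
→ shifted right by 2 → 000010000010 = 130

130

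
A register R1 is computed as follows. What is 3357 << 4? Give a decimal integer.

3357 = 0000110100011101
shift left by 4 → 1101000111010000 = 53712
(equivalently, 3357 × 2^4 = 3357 × 16)

53712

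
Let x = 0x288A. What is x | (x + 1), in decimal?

10379

x = 10100010001010 = 10378
x + 1 = 10100010001011
OR    = 10100010001011 = 10379
(x | (x + 1) sets the lowest cleared bit.)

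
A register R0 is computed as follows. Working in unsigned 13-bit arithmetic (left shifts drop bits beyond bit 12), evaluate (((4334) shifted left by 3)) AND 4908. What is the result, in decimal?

4334 = 1000011101110
→ shifted left by 3 (mod 2^13) → 0011101110000 = 1904
4908 = 1001100101100
→ AND → 0001100100000 = 800

800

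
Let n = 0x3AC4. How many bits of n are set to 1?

0x3AC4 = 11101011000100
Count the 1s: 1 + 1 + 1 + 1 + 1 + 1 + 1 = 7

7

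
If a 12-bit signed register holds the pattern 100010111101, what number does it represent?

-1859

pattern = 100010111101 (MSB is 1 ⇒ negative)
Invert: 011101000010, add 1 → 011101000011 = 1859, so the value is -1859.
(Equivalently: 2237 - 2^12 = 2237 - 4096 = -1859.)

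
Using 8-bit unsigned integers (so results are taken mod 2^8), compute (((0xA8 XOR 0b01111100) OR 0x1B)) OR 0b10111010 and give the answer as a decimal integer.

255

0xA8 = 10101000
0b01111100 = 01111100
→ XOR → 11010100 = 212
0x1B = 00011011
→ OR → 11011111 = 223
0b10111010 = 10111010
→ OR → 11111111 = 255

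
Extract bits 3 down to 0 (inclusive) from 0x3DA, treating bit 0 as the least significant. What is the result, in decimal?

v = 001111011010
Shift right by 0: 001111011010
Mask low 4 bits: 1010 = 10

10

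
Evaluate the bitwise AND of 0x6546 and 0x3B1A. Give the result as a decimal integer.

8450

0x6546 = 110010101000110
0x3B1A = 011101100011010
AND → 010000100000010 = 8450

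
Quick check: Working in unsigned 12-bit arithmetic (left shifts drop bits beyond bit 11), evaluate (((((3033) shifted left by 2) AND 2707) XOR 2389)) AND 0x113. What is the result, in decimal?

3033 = 101111011001
→ shifted left by 2 (mod 2^12) → 111101100100 = 3940
2707 = 101010010011
→ AND → 101000000000 = 2560
2389 = 100101010101
→ XOR → 001101010101 = 853
0x113 = 000100010011
→ AND → 000100010001 = 273

273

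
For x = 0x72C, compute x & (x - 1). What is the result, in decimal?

x = 11100101100 = 1836
x - 1 = 11100101011
AND   = 11100101000 = 1832
(x & (x - 1) clears the lowest set bit of x.)

1832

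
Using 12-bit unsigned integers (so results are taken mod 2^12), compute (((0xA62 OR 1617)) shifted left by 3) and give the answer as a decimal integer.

0xA62 = 101001100010
1617 = 011001010001
→ OR → 111001110011 = 3699
→ shifted left by 3 (mod 2^12) → 001110011000 = 920

920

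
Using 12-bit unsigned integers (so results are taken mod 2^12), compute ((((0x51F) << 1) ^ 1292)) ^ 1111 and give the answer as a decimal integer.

2917

0x51F = 010100011111
→ << 1 (mod 2^12) → 101000111110 = 2622
1292 = 010100001100
→ ^ → 111100110010 = 3890
1111 = 010001010111
→ ^ → 101101100101 = 2917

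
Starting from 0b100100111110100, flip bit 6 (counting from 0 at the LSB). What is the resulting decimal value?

18868

x = 100100111110100
bit 6 is currently 1; toggle it via x ^ (1 << 6) = x ^ 64
→ 100100110110100 = 18868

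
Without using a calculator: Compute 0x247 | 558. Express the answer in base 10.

0x247 = 1001000111
558 = 1000101110
 OR → 1001101111 = 623

623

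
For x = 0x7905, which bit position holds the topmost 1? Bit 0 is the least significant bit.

14

0x7905 = 111100100000101
The topmost 1 is at position 14 (since 2^14 = 16384 ≤ 30981 < 32768).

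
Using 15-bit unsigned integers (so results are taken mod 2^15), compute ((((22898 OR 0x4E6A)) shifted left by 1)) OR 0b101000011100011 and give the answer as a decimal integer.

32503

22898 = 101100101110010
0x4E6A = 100111001101010
→ OR → 101111101111010 = 24442
→ shifted left by 1 (mod 2^15) → 011111011110100 = 16116
0b101000011100011 = 101000011100011
→ OR → 111111011110111 = 32503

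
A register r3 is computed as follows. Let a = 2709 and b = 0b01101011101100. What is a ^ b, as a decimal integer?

4217

2709 = 0101010010101
b = 1101011101100
XOR → 1000001111001 = 4217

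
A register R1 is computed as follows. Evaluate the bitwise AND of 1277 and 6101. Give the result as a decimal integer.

1277 = 0010011111101
6101 = 1011111010101
AND → 0010011010101 = 1237

1237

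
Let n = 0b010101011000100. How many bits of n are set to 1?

6

n = 10101011000100
Count the 1s: 1 + 1 + 1 + 1 + 1 + 1 = 6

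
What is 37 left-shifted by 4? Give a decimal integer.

592

37 = 0000100101
shift left by 4 → 1001010000 = 592
(equivalently, 37 × 2^4 = 37 × 16)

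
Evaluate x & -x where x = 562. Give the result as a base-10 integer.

2

x = 1000110010 = 562
-x (two's complement) = …0111001110
AND   = 0000000010 = 2
(x & -x isolates the lowest set bit of x.)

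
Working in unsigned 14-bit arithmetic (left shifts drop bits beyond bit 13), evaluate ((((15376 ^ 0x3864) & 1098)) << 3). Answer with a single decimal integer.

15376 = 11110000010000
0x3864 = 11100001100100
→ ^ → 00010001110100 = 1140
1098 = 00010001001010
→ & → 00010001000000 = 1088
→ << 3 (mod 2^14) → 10001000000000 = 8704

8704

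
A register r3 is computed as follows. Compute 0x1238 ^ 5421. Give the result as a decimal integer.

0x1238 = 1001000111000
5421 = 1010100101101
XOR → 0011100010101 = 1813

1813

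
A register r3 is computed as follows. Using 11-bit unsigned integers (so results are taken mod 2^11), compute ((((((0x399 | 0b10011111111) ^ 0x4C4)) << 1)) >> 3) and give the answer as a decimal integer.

0x399 = 01110011001
0b10011111111 = 10011111111
→ | → 11111111111 = 2047
0x4C4 = 10011000100
→ ^ → 01100111011 = 827
→ << 1 (mod 2^11) → 11001110110 = 1654
→ >> 3 → 00011001110 = 206

206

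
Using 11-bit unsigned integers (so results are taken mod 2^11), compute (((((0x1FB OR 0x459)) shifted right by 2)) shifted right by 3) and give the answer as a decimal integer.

0x1FB = 00111111011
0x459 = 10001011001
→ OR → 10111111011 = 1531
→ shifted right by 2 → 00101111110 = 382
→ shifted right by 3 → 00000101111 = 47

47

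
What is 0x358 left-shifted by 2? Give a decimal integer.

0x358 = 001101011000
shift left by 2 → 110101100000 = 3424
(equivalently, 856 × 2^2 = 856 × 4)

3424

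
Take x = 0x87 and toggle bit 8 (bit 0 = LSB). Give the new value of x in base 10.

391

x = 00010000111
bit 8 is currently 0; toggle it via x ^ (1 << 8) = x ^ 256
→ 00110000111 = 391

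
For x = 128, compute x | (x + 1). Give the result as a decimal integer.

x = 10000000 = 128
x + 1 = 10000001
OR    = 10000001 = 129
(x | (x + 1) sets the lowest cleared bit.)

129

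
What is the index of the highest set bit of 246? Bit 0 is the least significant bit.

246 = 11110110
The topmost 1 is at position 7 (since 2^7 = 128 ≤ 246 < 256).

7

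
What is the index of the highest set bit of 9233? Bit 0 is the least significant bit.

9233 = 10010000010001
The topmost 1 is at position 13 (since 2^13 = 8192 ≤ 9233 < 16384).

13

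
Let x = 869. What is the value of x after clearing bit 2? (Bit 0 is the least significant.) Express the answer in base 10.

865

x = 01101100101
bit 2 is currently 1; clear it via x & ~(1 << 2) = x & ~4
→ 01101100001 = 865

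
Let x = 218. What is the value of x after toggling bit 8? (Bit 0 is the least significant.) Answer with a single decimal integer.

x = 0011011010
bit 8 is currently 0; toggle it via x ^ (1 << 8) = x ^ 256
→ 0111011010 = 474

474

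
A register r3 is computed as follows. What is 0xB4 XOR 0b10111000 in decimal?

12

0xB4 = 10110100
b = 10111000
XOR → 00001100 = 12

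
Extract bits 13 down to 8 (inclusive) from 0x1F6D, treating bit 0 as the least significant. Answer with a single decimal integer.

31

v = 001111101101101
Shift right by 8: 0011111
Mask low 6 bits: 011111 = 31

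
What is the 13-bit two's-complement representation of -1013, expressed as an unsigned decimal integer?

7179

1013 in 13 bits: 0001111110101
Invert: 1110000001010
Add 1:  1110000001011 = 7179
(Check: 2^13 - 1013 = 8192 - 1013 = 7179.)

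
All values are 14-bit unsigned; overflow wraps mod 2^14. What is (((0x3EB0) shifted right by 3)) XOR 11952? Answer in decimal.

0x3EB0 = 11111010110000
→ shifted right by 3 → 00011111010110 = 2006
11952 = 10111010110000
→ XOR → 10100101100110 = 10598

10598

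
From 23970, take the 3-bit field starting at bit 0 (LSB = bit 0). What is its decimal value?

2

v = 101110110100010
Shift right by 0: 101110110100010
Mask low 3 bits: 010 = 2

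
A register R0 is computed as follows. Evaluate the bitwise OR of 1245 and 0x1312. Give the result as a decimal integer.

6111

1245 = 0010011011101
0x1312 = 1001100010010
 OR → 1011111011111 = 6111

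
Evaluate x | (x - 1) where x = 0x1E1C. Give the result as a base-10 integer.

x = 1111000011100 = 7708
x - 1 = 1111000011011
OR    = 1111000011111 = 7711
(x | (x - 1) sets all bits below the lowest set bit.)

7711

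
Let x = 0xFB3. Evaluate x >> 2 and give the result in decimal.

1004

0xFB3 = 111110110011
shift right by 2 → 001111101100 = 1004
(equivalently, floor(4019 / 4))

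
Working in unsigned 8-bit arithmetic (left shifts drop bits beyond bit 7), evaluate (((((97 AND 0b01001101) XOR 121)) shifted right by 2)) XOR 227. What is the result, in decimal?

97 = 01100001
0b01001101 = 01001101
→ AND → 01000001 = 65
121 = 01111001
→ XOR → 00111000 = 56
→ shifted right by 2 → 00001110 = 14
227 = 11100011
→ XOR → 11101101 = 237

237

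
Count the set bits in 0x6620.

0x6620 = 110011000100000
Count the 1s: 1 + 1 + 1 + 1 + 1 = 5

5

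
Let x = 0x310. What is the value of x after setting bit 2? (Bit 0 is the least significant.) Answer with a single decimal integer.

788

x = 001100010000
bit 2 is currently 0; set it via x | (1 << 2) = x | 4
→ 001100010100 = 788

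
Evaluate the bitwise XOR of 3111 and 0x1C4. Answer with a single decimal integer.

3555

3111 = 110000100111
0x1C4 = 000111000100
XOR → 110111100011 = 3555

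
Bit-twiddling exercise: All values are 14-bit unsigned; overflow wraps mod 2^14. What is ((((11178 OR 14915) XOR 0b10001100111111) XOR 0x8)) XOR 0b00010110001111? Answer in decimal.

7507

11178 = 10101110101010
14915 = 11101001000011
→ OR → 11101111101011 = 15339
0b10001100111111 = 10001100111111
→ XOR → 01100011010100 = 6356
0x8 = 00000000001000
→ XOR → 01100011011100 = 6364
0b00010110001111 = 00010110001111
→ XOR → 01110101010011 = 7507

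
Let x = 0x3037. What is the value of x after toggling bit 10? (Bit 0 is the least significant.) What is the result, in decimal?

x = 11000000110111
bit 10 is currently 0; toggle it via x ^ (1 << 10) = x ^ 1024
→ 11010000110111 = 13367

13367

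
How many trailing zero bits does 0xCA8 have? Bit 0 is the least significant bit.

0xCA8 = 110010101000
Trailing zeros: 3, so the lowest set bit is bit 3 (value 8).

3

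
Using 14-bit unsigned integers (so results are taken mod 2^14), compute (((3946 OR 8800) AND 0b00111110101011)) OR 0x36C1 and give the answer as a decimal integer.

16363

3946 = 00111101101010
8800 = 10001001100000
→ OR → 10111101101010 = 12138
0b00111110101011 = 00111110101011
→ AND → 00111100101010 = 3882
0x36C1 = 11011011000001
→ OR → 11111111101011 = 16363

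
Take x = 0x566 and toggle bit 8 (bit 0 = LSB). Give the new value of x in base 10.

x = 10101100110
bit 8 is currently 1; toggle it via x ^ (1 << 8) = x ^ 256
→ 10001100110 = 1126

1126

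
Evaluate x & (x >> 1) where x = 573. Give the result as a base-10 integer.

28

x = 1000111101 = 573
x>>1 = 0100011110
AND  = 0000011100 = 28
(x & (x >> 1) has a 1 wherever x has two consecutive 1 bits.)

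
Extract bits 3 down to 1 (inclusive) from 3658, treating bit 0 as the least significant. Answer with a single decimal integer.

5

v = 0111001001010
Shift right by 1: 011100100101
Mask low 3 bits: 101 = 5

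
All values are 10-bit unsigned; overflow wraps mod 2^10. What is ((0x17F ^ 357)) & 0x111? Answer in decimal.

0x17F = 0101111111
357 = 0101100101
→ ^ → 0000011010 = 26
0x111 = 0100010001
→ & → 0000010000 = 16

16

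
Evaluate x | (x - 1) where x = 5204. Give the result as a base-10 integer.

5207

x = 1010001010100 = 5204
x - 1 = 1010001010011
OR    = 1010001010111 = 5207
(x | (x - 1) sets all bits below the lowest set bit.)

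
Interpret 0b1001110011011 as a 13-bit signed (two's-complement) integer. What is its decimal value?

-3173

pattern = 1001110011011 (MSB is 1 ⇒ negative)
Invert: 0110001100100, add 1 → 0110001100101 = 3173, so the value is -3173.
(Equivalently: 5019 - 2^13 = 5019 - 8192 = -3173.)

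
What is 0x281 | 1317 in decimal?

0x281 = 01010000001
1317 = 10100100101
 OR → 11110100101 = 1957

1957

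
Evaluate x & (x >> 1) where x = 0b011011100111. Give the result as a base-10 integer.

x = 11011100111 = 1767
x>>1 = 01101110011
AND  = 01001100011 = 611
(x & (x >> 1) has a 1 wherever x has two consecutive 1 bits.)

611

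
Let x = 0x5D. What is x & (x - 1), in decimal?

92

x = 1011101 = 93
x - 1 = 1011100
AND   = 1011100 = 92
(x & (x - 1) clears the lowest set bit of x.)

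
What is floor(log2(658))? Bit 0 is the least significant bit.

9

658 = 1010010010
The topmost 1 is at position 9 (since 2^9 = 512 ≤ 658 < 1024).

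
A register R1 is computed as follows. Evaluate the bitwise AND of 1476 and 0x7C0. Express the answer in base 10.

1472

1476 = 10111000100
0x7C0 = 11111000000
AND → 10111000000 = 1472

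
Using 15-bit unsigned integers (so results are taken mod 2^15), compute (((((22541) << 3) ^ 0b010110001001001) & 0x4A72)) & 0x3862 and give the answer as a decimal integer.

22541 = 101100000001101
→ << 3 (mod 2^15) → 100000001101000 = 16488
0b010110001001001 = 010110001001001
→ ^ → 110110000100001 = 27681
0x4A72 = 100101001110010
→ & → 100100000100000 = 18464
0x3862 = 011100001100010
→ & → 000100000100000 = 2080

2080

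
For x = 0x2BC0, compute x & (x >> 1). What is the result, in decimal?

448

x = 10101111000000 = 11200
x>>1 = 01010111100000
AND  = 00000111000000 = 448
(x & (x >> 1) has a 1 wherever x has two consecutive 1 bits.)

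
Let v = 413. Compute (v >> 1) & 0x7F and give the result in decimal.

78

v = 110011101
Shift right by 1: 11001110
Mask low 7 bits: 1001110 = 78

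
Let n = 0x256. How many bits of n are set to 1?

5

0x256 = 1001010110
Count the 1s: 1 + 1 + 1 + 1 + 1 = 5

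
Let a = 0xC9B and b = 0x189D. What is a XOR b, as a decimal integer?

0xC9B = 0110010011011
0x189D = 1100010011101
XOR → 1010000000110 = 5126

5126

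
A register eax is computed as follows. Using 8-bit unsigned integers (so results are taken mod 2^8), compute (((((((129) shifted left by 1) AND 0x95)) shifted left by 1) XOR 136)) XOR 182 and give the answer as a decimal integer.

62

129 = 10000001
→ shifted left by 1 (mod 2^8) → 00000010 = 2
0x95 = 10010101
→ AND → 00000000 = 0
→ shifted left by 1 (mod 2^8) → 00000000 = 0
136 = 10001000
→ XOR → 10001000 = 136
182 = 10110110
→ XOR → 00111110 = 62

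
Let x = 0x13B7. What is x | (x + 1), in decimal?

x = 1001110110111 = 5047
x + 1 = 1001110111000
OR    = 1001110111111 = 5055
(x | (x + 1) sets the lowest cleared bit.)

5055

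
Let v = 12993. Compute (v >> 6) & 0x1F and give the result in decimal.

v = 11001011000001
Shift right by 6: 11001011
Mask low 5 bits: 01011 = 11

11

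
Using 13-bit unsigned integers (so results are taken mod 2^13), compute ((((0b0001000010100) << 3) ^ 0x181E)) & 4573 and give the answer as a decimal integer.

156

0b0001000010100 = 0001000010100
→ << 3 (mod 2^13) → 1000010100000 = 4256
0x181E = 1100000011110
→ ^ → 0100010111110 = 2238
4573 = 1000111011101
→ & → 0000010011100 = 156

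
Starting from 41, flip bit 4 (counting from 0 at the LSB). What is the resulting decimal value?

57

x = 000101001
bit 4 is currently 0; toggle it via x ^ (1 << 4) = x ^ 16
→ 000111001 = 57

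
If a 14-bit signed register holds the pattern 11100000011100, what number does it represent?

pattern = 11100000011100 (MSB is 1 ⇒ negative)
Invert: 00011111100011, add 1 → 00011111100100 = 2020, so the value is -2020.
(Equivalently: 14364 - 2^14 = 14364 - 16384 = -2020.)

-2020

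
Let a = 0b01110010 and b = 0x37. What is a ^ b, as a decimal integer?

a = 1110010
0x37 = 0110111
XOR → 1000101 = 69

69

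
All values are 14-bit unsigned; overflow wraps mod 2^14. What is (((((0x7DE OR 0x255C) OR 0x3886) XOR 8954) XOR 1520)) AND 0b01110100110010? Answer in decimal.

0x7DE = 00011111011110
0x255C = 10010101011100
→ OR → 10011111011110 = 10206
0x3886 = 11100010000110
→ OR → 11111111011110 = 16350
8954 = 10001011111010
→ XOR → 01110100100100 = 7460
1520 = 00010111110000
→ XOR → 01100011010100 = 6356
0b01110100110010 = 01110100110010
→ AND → 01100000010000 = 6160

6160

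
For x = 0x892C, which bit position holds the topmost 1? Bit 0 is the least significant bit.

0x892C = 1000100100101100
The topmost 1 is at position 15 (since 2^15 = 32768 ≤ 35116 < 65536).

15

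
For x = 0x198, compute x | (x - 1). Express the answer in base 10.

x = 110011000 = 408
x - 1 = 110010111
OR    = 110011111 = 415
(x | (x - 1) sets all bits below the lowest set bit.)

415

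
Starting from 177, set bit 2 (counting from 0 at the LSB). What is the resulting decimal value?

x = 010110001
bit 2 is currently 0; set it via x | (1 << 2) = x | 4
→ 010110101 = 181

181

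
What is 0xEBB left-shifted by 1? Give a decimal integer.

0xEBB = 0111010111011
shift left by 1 → 1110101110110 = 7542
(equivalently, 3771 × 2^1 = 3771 × 2)

7542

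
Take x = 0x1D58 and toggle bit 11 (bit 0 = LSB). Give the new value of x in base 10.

x = 1110101011000
bit 11 is currently 1; toggle it via x ^ (1 << 11) = x ^ 2048
→ 1010101011000 = 5464

5464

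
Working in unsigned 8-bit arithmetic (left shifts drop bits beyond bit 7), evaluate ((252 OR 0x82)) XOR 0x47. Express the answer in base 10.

185

252 = 11111100
0x82 = 10000010
→ OR → 11111110 = 254
0x47 = 01000111
→ XOR → 10111001 = 185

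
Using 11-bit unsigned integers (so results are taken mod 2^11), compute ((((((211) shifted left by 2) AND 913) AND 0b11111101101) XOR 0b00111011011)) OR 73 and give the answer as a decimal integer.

731

211 = 00011010011
→ shifted left by 2 (mod 2^11) → 01101001100 = 844
913 = 01110010001
→ AND → 01100000000 = 768
0b11111101101 = 11111101101
→ AND → 01100000000 = 768
0b00111011011 = 00111011011
→ XOR → 01011011011 = 731
73 = 00001001001
→ OR → 01011011011 = 731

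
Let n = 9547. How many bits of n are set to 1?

9547 = 10010101001011
Count the 1s: 1 + 1 + 1 + 1 + 1 + 1 + 1 = 7

7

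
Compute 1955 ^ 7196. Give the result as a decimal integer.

7103

1955 = 0011110100011
7196 = 1110000011100
XOR → 1101110111111 = 7103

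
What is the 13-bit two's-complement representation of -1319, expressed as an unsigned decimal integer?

6873

1319 in 13 bits: 0010100100111
Invert: 1101011011000
Add 1:  1101011011001 = 6873
(Check: 2^13 - 1319 = 8192 - 1319 = 6873.)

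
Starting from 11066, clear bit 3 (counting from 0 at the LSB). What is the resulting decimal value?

x = 10101100111010
bit 3 is currently 1; clear it via x & ~(1 << 3) = x & ~8
→ 10101100110010 = 11058

11058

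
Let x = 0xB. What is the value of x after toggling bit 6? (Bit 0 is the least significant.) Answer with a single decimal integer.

x = 00001011
bit 6 is currently 0; toggle it via x ^ (1 << 6) = x ^ 64
→ 01001011 = 75

75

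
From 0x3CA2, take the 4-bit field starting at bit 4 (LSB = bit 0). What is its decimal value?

10

v = 11110010100010
Shift right by 4: 1111001010
Mask low 4 bits: 1010 = 10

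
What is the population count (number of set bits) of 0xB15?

0xB15 = 101100010101
Count the 1s: 1 + 1 + 1 + 1 + 1 + 1 = 6

6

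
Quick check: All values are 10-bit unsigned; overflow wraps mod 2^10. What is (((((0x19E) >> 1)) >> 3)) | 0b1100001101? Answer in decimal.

0x19E = 0110011110
→ >> 1 → 0011001111 = 207
→ >> 3 → 0000011001 = 25
0b1100001101 = 1100001101
→ | → 1100011101 = 797

797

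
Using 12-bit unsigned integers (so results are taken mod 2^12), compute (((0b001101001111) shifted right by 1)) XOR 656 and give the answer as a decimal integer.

0b001101001111 = 001101001111
→ shifted right by 1 → 000110100111 = 423
656 = 001010010000
→ XOR → 001100110111 = 823

823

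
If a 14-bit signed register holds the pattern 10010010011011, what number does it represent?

pattern = 10010010011011 (MSB is 1 ⇒ negative)
Invert: 01101101100100, add 1 → 01101101100101 = 7013, so the value is -7013.
(Equivalently: 9371 - 2^14 = 9371 - 16384 = -7013.)

-7013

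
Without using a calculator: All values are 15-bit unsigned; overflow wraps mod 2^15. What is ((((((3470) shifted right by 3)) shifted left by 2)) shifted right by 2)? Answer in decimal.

433

3470 = 000110110001110
→ shifted right by 3 → 000000110110001 = 433
→ shifted left by 2 (mod 2^15) → 000011011000100 = 1732
→ shifted right by 2 → 000000110110001 = 433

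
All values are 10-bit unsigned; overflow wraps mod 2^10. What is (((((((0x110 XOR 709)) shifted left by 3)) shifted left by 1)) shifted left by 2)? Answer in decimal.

0x110 = 0100010000
709 = 1011000101
→ XOR → 1111010101 = 981
→ shifted left by 3 (mod 2^10) → 1010101000 = 680
→ shifted left by 1 (mod 2^10) → 0101010000 = 336
→ shifted left by 2 (mod 2^10) → 0101000000 = 320

320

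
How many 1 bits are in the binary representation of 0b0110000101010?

n = 110000101010
Count the 1s: 1 + 1 + 1 + 1 + 1 = 5

5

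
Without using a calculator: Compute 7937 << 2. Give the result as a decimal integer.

31748

7937 = 001111100000001
shift left by 2 → 111110000000100 = 31748
(equivalently, 7937 × 2^2 = 7937 × 4)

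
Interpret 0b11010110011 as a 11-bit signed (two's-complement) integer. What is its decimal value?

-333

pattern = 11010110011 (MSB is 1 ⇒ negative)
Invert: 00101001100, add 1 → 00101001101 = 333, so the value is -333.
(Equivalently: 1715 - 2^11 = 1715 - 2048 = -333.)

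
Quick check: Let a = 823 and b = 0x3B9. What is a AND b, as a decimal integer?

823 = 1100110111
0x3B9 = 1110111001
AND → 1100110001 = 817

817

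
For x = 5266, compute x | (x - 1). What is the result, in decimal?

x = 1010010010010 = 5266
x - 1 = 1010010010001
OR    = 1010010010011 = 5267
(x | (x - 1) sets all bits below the lowest set bit.)

5267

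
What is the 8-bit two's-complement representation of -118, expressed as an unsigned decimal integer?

138

118 in 8 bits: 01110110
Invert: 10001001
Add 1:  10001010 = 138
(Check: 2^8 - 118 = 256 - 118 = 138.)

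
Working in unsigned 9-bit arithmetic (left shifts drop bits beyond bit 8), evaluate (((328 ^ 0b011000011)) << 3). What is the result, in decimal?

88

328 = 101001000
0b011000011 = 011000011
→ ^ → 110001011 = 395
→ << 3 (mod 2^9) → 001011000 = 88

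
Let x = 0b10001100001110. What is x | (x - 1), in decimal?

x = 10001100001110 = 8974
x - 1 = 10001100001101
OR    = 10001100001111 = 8975
(x | (x - 1) sets all bits below the lowest set bit.)

8975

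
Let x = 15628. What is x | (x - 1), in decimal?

15631

x = 11110100001100 = 15628
x - 1 = 11110100001011
OR    = 11110100001111 = 15631
(x | (x - 1) sets all bits below the lowest set bit.)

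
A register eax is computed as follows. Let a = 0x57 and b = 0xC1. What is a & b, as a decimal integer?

0x57 = 01010111
0xC1 = 11000001
AND → 01000001 = 65

65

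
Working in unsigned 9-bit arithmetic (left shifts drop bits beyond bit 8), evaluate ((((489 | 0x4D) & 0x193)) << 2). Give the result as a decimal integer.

489 = 111101001
0x4D = 001001101
→ | → 111101101 = 493
0x193 = 110010011
→ & → 110000001 = 385
→ << 2 (mod 2^9) → 000000100 = 4

4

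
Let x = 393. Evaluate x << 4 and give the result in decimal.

393 = 0000110001001
shift left by 4 → 1100010010000 = 6288
(equivalently, 393 × 2^4 = 393 × 16)

6288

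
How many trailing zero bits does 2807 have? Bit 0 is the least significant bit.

0

2807 = 101011110111
Trailing zeros: 0, so the lowest set bit is bit 0 (value 1).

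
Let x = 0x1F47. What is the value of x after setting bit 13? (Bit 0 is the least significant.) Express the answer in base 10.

16199

x = 01111101000111
bit 13 is currently 0; set it via x | (1 << 13) = x | 8192
→ 11111101000111 = 16199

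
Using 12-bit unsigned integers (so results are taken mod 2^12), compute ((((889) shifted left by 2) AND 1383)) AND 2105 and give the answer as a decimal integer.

889 = 001101111001
→ shifted left by 2 (mod 2^12) → 110111100100 = 3556
1383 = 010101100111
→ AND → 010101100100 = 1380
2105 = 100000111001
→ AND → 000000100000 = 32

32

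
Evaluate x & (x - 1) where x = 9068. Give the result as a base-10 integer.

9064

x = 10001101101100 = 9068
x - 1 = 10001101101011
AND   = 10001101101000 = 9064
(x & (x - 1) clears the lowest set bit of x.)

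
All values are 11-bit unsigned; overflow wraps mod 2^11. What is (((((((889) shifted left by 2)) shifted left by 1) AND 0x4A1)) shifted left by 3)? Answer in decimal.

1024

889 = 01101111001
→ shifted left by 2 (mod 2^11) → 10111100100 = 1508
→ shifted left by 1 (mod 2^11) → 01111001000 = 968
0x4A1 = 10010100001
→ AND → 00010000000 = 128
→ shifted left by 3 (mod 2^11) → 10000000000 = 1024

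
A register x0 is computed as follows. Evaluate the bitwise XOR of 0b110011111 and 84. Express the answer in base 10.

a = 110011111
84 = 001010100
XOR → 111001011 = 459

459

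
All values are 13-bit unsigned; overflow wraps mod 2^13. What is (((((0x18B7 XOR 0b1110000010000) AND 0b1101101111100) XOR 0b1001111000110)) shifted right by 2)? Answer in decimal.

0x18B7 = 1100010110111
0b1110000010000 = 1110000010000
→ XOR → 0010010100111 = 1191
0b1101101111100 = 1101101111100
→ AND → 0000000100100 = 36
0b1001111000110 = 1001111000110
→ XOR → 1001111100010 = 5090
→ shifted right by 2 → 0010011111000 = 1272

1272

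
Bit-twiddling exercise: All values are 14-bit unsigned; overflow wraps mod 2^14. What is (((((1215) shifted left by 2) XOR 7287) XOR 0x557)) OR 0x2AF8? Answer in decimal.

11260

1215 = 00010010111111
→ shifted left by 2 (mod 2^14) → 01001011111100 = 4860
7287 = 01110001110111
→ XOR → 00111010001011 = 3723
0x557 = 00010101010111
→ XOR → 00101111011100 = 3036
0x2AF8 = 10101011111000
→ OR → 10101111111100 = 11260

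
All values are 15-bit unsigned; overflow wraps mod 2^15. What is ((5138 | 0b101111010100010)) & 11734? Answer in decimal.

5138 = 001010000010010
0b101111010100010 = 101111010100010
→ | → 101111010110010 = 24242
11734 = 010110111010110
→ & → 000110010010010 = 3218

3218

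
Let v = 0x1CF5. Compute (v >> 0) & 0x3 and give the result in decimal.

v = 1110011110101
Shift right by 0: 1110011110101
Mask low 2 bits: 01 = 1

1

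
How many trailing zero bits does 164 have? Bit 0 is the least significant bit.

164 = 10100100
Trailing zeros: 2, so the lowest set bit is bit 2 (value 4).

2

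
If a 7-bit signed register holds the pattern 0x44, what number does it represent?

pattern = 1000100 (MSB is 1 ⇒ negative)
Invert: 0111011, add 1 → 0111100 = 60, so the value is -60.
(Equivalently: 68 - 2^7 = 68 - 128 = -60.)

-60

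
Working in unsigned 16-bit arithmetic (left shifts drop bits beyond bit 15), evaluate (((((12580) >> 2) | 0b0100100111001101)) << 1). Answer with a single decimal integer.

39834

12580 = 0011000100100100
→ >> 2 → 0000110001001001 = 3145
0b0100100111001101 = 0100100111001101
→ | → 0100110111001101 = 19917
→ << 1 (mod 2^16) → 1001101110011010 = 39834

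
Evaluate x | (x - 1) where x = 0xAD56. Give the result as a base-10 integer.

44375

x = 1010110101010110 = 44374
x - 1 = 1010110101010101
OR    = 1010110101010111 = 44375
(x | (x - 1) sets all bits below the lowest set bit.)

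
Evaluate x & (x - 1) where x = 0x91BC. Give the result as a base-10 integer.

37304

x = 1001000110111100 = 37308
x - 1 = 1001000110111011
AND   = 1001000110111000 = 37304
(x & (x - 1) clears the lowest set bit of x.)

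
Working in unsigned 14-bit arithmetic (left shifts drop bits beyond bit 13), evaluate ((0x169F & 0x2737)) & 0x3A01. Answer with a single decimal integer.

513

0x169F = 01011010011111
0x2737 = 10011100110111
→ & → 00011000010111 = 1559
0x3A01 = 11101000000001
→ & → 00001000000001 = 513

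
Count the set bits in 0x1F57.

10

0x1F57 = 1111101010111
Count the 1s: 1 + 1 + 1 + 1 + 1 + 1 + 1 + 1 + 1 + 1 = 10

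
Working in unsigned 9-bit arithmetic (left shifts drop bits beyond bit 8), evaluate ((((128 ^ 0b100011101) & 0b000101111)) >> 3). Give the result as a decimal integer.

128 = 010000000
0b100011101 = 100011101
→ ^ → 110011101 = 413
0b000101111 = 000101111
→ & → 000001101 = 13
→ >> 3 → 000000001 = 1

1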